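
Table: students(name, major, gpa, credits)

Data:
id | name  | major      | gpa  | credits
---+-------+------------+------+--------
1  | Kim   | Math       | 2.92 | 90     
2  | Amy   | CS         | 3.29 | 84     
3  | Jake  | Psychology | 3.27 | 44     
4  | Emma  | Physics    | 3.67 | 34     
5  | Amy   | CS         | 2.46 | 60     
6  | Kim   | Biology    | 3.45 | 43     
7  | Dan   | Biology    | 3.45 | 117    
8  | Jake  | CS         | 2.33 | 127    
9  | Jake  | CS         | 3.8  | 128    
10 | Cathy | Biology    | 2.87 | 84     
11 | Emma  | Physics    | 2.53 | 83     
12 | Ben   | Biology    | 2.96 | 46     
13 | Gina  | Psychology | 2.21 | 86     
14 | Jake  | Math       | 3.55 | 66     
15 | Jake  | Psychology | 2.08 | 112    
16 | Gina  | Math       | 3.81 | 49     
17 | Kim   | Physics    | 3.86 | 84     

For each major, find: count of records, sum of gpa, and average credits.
SELECT major,
       COUNT(*) as cnt,
       SUM(gpa) as total_gpa,
       AVG(credits) as avg_credits
FROM students
GROUP BY major

Result:
  Biology: 4 records, 12.73 total gpa, 72.50 avg credits
  CS: 4 records, 11.88 total gpa, 99.75 avg credits
  Math: 3 records, 10.28 total gpa, 68.33 avg credits
  Physics: 3 records, 10.06 total gpa, 67.00 avg credits
  Psychology: 3 records, 7.56 total gpa, 80.67 avg credits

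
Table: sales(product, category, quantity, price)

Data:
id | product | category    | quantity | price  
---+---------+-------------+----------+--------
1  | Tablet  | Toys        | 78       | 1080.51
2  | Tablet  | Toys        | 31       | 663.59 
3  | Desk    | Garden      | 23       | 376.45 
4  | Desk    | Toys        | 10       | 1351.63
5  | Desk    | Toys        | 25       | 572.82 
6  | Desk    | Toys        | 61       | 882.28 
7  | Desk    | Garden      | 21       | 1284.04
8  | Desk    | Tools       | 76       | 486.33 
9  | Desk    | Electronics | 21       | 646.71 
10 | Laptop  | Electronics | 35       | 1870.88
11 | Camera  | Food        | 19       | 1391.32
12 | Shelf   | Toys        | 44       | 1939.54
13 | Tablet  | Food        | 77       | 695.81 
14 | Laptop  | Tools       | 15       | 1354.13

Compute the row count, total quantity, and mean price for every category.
SELECT category,
       COUNT(*) as cnt,
       SUM(quantity) as total_quantity,
       AVG(price) as avg_price
FROM sales
GROUP BY category

Result:
  Electronics: 2 records, 56 total quantity, 1258.80 avg price
  Food: 2 records, 96 total quantity, 1043.57 avg price
  Garden: 2 records, 44 total quantity, 830.25 avg price
  Tools: 2 records, 91 total quantity, 920.23 avg price
  Toys: 6 records, 249 total quantity, 1081.73 avg price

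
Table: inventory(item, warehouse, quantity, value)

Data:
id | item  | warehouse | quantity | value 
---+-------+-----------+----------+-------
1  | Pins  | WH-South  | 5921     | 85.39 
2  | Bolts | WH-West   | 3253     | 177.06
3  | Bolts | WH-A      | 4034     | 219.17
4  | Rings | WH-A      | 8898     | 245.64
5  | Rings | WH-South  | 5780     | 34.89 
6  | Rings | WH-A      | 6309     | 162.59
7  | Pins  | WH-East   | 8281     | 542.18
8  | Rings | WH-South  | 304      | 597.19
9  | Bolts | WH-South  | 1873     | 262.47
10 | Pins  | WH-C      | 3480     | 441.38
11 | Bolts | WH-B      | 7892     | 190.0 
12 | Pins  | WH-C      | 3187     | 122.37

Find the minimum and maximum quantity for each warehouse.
SELECT warehouse, MIN(quantity), MAX(quantity)
FROM inventory
GROUP BY warehouse

Result:
  WH-A: min=4034, max=8898
  WH-B: min=7892, max=7892
  WH-C: min=3187, max=3480
  WH-East: min=8281, max=8281
  WH-South: min=304, max=5921
  WH-West: min=3253, max=3253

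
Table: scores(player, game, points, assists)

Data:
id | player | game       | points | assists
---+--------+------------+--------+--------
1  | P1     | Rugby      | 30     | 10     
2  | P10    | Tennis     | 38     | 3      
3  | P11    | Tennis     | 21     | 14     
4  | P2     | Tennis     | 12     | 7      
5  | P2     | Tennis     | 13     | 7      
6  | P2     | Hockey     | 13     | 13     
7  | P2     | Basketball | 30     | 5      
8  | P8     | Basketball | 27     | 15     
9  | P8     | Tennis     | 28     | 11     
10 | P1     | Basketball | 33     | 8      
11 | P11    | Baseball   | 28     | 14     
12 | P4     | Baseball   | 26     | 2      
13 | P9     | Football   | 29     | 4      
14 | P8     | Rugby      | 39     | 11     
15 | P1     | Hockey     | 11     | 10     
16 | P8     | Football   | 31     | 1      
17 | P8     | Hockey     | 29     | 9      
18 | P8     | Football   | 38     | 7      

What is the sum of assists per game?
SELECT game, SUM(assists) as result
FROM scores
GROUP BY game

Result:
  Baseball: 16
  Basketball: 28
  Football: 12
  Hockey: 32
  Rugby: 21
  Tennis: 42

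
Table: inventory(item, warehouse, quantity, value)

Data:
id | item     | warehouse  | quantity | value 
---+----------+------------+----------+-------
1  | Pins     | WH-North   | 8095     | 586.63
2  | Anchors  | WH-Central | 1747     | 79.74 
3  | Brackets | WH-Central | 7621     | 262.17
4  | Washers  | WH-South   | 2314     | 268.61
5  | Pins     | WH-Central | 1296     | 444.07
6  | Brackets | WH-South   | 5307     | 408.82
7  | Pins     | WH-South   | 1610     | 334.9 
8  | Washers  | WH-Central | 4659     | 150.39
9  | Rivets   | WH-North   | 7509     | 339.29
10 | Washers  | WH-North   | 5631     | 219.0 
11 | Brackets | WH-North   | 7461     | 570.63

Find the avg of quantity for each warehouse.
SELECT warehouse, AVG(quantity) as result
FROM inventory
GROUP BY warehouse

Result:
  WH-Central: 3830.75
  WH-North: 7174.00
  WH-South: 3077.00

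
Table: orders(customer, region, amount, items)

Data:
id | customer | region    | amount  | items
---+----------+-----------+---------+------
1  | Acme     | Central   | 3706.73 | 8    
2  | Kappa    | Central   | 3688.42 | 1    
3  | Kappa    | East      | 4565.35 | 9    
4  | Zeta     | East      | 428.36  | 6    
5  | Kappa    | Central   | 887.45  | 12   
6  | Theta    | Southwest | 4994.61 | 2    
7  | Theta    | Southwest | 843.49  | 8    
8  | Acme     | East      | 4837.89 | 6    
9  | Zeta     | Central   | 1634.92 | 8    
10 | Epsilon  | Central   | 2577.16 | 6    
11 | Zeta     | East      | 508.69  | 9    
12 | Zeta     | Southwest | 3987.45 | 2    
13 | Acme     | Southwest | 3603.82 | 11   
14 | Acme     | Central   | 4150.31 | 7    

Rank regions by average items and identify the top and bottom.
SELECT region, AVG(items)
FROM orders
GROUP BY region
ORDER BY AVG(items)

All groups:
  Southwest: 5.75
  Central: 7.00
  East: 7.50

Highest: East (7.50)
Lowest: Southwest (5.75)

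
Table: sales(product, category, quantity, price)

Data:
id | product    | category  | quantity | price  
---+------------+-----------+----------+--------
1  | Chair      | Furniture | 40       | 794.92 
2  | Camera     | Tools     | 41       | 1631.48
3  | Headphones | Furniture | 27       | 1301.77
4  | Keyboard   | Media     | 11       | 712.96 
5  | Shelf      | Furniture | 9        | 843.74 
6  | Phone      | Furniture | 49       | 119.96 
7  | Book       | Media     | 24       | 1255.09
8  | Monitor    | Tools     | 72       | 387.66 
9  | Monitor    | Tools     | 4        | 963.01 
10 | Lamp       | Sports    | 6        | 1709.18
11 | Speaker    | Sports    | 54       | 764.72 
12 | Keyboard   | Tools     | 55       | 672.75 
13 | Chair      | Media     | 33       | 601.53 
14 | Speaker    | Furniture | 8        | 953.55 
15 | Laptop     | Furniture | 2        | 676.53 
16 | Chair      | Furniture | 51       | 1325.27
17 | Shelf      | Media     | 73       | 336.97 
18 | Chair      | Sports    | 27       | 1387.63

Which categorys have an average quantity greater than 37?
SELECT category, AVG(quantity)
FROM sales
GROUP BY category
HAVING AVG(quantity) > 37

Result:
  Tools: avg=43.00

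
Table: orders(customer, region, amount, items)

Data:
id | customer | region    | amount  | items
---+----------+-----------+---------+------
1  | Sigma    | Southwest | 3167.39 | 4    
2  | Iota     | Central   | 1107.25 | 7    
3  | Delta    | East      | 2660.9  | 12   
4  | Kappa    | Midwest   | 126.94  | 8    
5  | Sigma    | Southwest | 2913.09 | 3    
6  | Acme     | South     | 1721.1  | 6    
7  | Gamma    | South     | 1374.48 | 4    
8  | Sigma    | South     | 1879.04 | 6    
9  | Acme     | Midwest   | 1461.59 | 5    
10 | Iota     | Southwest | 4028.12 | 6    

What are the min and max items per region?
SELECT region, MIN(items), MAX(items)
FROM orders
GROUP BY region

Result:
  Central: min=7, max=7
  East: min=12, max=12
  Midwest: min=5, max=8
  South: min=4, max=6
  Southwest: min=3, max=6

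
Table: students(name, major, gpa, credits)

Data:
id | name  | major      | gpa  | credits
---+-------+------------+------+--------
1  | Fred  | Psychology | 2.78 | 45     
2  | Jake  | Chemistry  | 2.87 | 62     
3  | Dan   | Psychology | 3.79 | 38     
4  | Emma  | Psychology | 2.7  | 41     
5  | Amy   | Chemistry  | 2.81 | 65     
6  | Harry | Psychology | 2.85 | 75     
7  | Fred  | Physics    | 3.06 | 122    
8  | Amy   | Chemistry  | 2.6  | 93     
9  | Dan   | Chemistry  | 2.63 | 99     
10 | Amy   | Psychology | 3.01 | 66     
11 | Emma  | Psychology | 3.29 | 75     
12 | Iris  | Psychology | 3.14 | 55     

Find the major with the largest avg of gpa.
SELECT major, AVG(gpa) as val
FROM students
GROUP BY major
ORDER BY val DESC
LIMIT 1

Result: Psychology with avg(gpa) = 3.08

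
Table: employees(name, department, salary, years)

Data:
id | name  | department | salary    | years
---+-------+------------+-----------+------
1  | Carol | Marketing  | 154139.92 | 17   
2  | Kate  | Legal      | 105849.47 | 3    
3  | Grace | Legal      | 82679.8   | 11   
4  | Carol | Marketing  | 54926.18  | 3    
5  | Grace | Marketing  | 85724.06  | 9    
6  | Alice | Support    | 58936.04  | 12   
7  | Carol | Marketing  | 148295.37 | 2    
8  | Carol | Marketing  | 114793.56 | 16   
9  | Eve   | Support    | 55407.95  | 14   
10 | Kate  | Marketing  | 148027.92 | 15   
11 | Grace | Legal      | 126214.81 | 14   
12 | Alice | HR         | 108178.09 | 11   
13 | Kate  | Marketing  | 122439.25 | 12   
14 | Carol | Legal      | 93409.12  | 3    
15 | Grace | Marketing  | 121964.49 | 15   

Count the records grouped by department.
SELECT department, COUNT(*) as count
FROM employees
GROUP BY department

Result:
  HR: 1
  Legal: 4
  Marketing: 8
  Support: 2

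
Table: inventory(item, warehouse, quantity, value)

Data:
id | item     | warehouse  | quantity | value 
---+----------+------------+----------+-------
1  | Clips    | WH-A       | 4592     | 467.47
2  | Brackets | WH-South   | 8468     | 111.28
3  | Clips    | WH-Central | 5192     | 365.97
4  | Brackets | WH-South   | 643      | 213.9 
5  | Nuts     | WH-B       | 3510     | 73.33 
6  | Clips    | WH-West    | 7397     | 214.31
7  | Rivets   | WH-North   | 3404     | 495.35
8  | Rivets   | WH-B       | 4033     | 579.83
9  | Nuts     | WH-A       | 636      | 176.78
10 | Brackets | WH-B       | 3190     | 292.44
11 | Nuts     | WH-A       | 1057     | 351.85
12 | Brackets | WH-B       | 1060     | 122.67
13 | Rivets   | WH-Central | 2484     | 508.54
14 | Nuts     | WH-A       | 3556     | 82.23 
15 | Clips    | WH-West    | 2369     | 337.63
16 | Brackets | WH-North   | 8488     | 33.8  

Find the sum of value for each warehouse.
SELECT warehouse, SUM(value) as result
FROM inventory
GROUP BY warehouse

Result:
  WH-A: 1078.33
  WH-B: 1068.27
  WH-Central: 874.51
  WH-North: 529.15
  WH-South: 325.18
  WH-West: 551.94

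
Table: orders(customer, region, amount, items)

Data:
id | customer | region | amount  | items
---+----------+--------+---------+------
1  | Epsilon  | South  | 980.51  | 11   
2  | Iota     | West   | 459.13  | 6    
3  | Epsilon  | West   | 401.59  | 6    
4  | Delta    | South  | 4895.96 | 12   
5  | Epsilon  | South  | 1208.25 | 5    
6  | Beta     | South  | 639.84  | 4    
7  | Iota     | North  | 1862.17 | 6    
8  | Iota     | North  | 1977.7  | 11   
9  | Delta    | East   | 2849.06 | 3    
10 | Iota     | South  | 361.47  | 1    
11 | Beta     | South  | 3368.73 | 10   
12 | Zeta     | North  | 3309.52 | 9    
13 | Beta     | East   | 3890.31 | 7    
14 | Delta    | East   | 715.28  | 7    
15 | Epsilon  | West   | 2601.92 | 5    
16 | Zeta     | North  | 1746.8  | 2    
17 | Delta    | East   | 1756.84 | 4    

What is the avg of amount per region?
SELECT region, AVG(amount) as result
FROM orders
GROUP BY region

Result:
  East: 2302.87
  North: 2224.05
  South: 1909.13
  West: 1154.21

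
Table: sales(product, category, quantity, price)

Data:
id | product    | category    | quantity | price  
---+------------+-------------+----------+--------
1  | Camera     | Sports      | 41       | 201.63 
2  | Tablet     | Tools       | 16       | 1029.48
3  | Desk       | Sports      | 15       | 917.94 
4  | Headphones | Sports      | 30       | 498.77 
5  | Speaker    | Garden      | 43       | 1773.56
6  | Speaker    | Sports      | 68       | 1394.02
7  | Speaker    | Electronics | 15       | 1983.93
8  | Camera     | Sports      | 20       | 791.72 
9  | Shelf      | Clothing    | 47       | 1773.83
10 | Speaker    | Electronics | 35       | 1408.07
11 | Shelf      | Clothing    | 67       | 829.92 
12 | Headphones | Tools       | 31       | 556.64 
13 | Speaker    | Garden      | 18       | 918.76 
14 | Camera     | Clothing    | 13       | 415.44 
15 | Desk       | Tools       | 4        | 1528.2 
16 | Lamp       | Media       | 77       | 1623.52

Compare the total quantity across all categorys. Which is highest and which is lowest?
SELECT category, SUM(quantity)
FROM sales
GROUP BY category
ORDER BY SUM(quantity)

All groups:
  Electronics: 50
  Tools: 51
  Garden: 61
  Media: 77
  Clothing: 127
  Sports: 174

Highest: Sports (174)
Lowest: Electronics (50)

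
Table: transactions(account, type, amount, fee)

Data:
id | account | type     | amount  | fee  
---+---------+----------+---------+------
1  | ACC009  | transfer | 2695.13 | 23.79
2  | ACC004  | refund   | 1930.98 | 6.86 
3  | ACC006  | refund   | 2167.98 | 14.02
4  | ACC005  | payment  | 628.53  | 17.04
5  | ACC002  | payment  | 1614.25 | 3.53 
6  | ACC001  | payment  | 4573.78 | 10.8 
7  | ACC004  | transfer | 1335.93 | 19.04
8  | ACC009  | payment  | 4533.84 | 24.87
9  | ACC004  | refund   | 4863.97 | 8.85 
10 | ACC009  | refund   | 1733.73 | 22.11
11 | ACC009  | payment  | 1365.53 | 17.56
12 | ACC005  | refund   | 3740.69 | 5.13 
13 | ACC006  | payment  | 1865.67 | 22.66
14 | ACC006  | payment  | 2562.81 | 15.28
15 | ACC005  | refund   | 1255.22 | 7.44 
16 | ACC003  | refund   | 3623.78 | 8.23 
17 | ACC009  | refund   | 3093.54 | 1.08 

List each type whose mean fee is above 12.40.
SELECT type, AVG(fee)
FROM transactions
GROUP BY type
HAVING AVG(fee) > 12.40

Result:
  payment: avg=15.96
  transfer: avg=21.42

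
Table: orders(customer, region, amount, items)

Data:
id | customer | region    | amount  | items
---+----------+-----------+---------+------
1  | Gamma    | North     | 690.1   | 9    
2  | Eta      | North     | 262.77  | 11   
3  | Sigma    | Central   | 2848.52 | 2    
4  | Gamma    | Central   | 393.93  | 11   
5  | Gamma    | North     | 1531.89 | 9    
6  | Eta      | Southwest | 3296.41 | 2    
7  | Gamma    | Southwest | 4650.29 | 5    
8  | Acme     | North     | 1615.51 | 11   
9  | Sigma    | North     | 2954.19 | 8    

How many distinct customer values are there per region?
SELECT region, COUNT(DISTINCT customer)
FROM orders
GROUP BY region

Result:
  Central: 2 distinct
  North: 4 distinct
  Southwest: 2 distinct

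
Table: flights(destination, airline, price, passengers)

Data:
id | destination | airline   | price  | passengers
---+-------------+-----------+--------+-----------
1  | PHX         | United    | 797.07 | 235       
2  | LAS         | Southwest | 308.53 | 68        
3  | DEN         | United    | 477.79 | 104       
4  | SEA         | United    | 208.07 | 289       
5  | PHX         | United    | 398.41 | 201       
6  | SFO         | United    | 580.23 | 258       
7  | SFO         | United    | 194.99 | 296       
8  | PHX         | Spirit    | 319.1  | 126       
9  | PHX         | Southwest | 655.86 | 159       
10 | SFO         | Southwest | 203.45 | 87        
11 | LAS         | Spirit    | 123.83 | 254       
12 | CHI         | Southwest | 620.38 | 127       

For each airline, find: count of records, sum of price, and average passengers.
SELECT airline,
       COUNT(*) as cnt,
       SUM(price) as total_price,
       AVG(passengers) as avg_passengers
FROM flights
GROUP BY airline

Result:
  Southwest: 4 records, 1788.22 total price, 110.25 avg passengers
  Spirit: 2 records, 442.93 total price, 190.00 avg passengers
  United: 6 records, 2656.56 total price, 230.50 avg passengers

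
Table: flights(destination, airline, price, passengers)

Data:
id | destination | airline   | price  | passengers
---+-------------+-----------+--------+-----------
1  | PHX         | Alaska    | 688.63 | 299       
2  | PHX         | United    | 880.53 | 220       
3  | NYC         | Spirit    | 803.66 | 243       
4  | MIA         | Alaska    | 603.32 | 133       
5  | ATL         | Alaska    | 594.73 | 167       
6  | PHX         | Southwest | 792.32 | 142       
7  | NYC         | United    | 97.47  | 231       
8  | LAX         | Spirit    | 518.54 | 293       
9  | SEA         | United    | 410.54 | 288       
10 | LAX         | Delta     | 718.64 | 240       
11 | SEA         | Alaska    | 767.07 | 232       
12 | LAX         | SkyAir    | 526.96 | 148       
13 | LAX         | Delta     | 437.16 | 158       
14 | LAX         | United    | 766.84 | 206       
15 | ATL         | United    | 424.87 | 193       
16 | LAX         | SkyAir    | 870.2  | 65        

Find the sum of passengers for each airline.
SELECT airline, SUM(passengers) as result
FROM flights
GROUP BY airline

Result:
  Alaska: 831
  Delta: 398
  SkyAir: 213
  Southwest: 142
  Spirit: 536
  United: 1138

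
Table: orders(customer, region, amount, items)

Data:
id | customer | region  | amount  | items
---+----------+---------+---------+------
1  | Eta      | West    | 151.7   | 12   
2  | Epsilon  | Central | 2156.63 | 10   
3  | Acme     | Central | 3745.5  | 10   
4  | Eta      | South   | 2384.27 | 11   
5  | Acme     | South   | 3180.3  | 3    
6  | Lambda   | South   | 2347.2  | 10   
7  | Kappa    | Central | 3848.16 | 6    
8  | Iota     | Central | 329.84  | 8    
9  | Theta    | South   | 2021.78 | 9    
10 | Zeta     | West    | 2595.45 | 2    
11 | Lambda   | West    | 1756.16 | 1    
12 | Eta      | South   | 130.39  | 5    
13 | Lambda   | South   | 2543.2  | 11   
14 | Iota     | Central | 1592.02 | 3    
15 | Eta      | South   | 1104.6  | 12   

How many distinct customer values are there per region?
SELECT region, COUNT(DISTINCT customer)
FROM orders
GROUP BY region

Result:
  Central: 4 distinct
  South: 4 distinct
  West: 3 distinct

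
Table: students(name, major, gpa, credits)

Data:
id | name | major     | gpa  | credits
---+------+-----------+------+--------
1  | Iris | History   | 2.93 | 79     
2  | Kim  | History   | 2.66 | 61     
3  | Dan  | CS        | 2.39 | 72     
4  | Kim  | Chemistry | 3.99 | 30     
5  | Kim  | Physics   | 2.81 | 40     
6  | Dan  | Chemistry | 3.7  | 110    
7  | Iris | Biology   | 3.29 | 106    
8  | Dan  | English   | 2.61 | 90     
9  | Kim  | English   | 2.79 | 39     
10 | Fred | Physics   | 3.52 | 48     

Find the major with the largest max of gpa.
SELECT major, MAX(gpa) as val
FROM students
GROUP BY major
ORDER BY val DESC
LIMIT 1

Result: Chemistry with max(gpa) = 3.99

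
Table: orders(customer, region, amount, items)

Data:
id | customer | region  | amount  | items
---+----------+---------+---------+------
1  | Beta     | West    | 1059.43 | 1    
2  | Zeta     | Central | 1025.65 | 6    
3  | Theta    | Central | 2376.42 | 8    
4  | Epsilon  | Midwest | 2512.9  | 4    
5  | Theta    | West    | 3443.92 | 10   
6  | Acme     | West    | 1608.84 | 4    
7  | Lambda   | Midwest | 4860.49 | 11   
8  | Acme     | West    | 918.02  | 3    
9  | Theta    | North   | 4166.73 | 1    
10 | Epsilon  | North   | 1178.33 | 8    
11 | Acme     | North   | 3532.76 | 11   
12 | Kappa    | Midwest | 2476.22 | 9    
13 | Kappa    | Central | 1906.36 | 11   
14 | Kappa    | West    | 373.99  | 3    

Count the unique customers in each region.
SELECT region, COUNT(DISTINCT customer)
FROM orders
GROUP BY region

Result:
  Central: 3 distinct
  Midwest: 3 distinct
  North: 3 distinct
  West: 4 distinct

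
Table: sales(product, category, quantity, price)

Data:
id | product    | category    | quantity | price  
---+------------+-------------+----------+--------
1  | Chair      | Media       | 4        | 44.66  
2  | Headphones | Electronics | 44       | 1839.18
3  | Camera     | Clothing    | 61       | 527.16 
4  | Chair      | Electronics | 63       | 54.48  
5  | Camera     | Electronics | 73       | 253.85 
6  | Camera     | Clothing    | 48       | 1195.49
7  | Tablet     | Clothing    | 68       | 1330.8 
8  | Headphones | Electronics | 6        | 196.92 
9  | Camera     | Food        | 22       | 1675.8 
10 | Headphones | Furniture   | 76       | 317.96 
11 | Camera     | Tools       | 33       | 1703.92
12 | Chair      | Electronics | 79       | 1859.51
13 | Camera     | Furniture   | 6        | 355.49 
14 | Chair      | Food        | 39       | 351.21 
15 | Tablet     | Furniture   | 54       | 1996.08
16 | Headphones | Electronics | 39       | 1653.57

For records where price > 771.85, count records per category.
SELECT category, COUNT(*)
FROM sales
WHERE price > 771.85
GROUP BY category

Note: WHERE filters rows before grouping.

Result:
  Clothing: 2
  Electronics: 3
  Food: 1
  Furniture: 1
  Tools: 1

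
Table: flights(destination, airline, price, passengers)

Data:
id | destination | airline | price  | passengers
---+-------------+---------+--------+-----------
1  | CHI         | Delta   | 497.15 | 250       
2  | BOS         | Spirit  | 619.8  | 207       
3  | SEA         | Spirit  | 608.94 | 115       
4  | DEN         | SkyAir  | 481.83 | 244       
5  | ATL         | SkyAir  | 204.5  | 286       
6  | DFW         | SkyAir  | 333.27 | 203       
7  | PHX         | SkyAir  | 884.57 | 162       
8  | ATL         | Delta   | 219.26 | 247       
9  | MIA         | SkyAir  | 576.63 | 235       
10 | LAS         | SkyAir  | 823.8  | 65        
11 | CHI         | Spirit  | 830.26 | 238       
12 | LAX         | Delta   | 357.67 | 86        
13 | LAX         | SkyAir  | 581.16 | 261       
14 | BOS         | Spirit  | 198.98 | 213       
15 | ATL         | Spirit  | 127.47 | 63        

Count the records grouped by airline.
SELECT airline, COUNT(*) as count
FROM flights
GROUP BY airline

Result:
  Delta: 3
  SkyAir: 7
  Spirit: 5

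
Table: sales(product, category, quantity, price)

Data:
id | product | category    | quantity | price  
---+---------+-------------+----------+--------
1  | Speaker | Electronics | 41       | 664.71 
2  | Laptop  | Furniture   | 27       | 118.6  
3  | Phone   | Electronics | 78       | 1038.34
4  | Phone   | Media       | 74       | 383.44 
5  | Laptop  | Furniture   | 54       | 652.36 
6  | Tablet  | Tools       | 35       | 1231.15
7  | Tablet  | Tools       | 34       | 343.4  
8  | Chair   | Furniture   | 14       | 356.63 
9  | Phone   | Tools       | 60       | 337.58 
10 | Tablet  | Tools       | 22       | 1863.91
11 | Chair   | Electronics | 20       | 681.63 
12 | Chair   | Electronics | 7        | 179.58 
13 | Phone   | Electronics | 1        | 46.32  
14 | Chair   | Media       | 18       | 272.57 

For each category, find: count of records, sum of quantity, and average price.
SELECT category,
       COUNT(*) as cnt,
       SUM(quantity) as total_quantity,
       AVG(price) as avg_price
FROM sales
GROUP BY category

Result:
  Electronics: 5 records, 147 total quantity, 522.12 avg price
  Furniture: 3 records, 95 total quantity, 375.86 avg price
  Media: 2 records, 92 total quantity, 328.01 avg price
  Tools: 4 records, 151 total quantity, 944.01 avg price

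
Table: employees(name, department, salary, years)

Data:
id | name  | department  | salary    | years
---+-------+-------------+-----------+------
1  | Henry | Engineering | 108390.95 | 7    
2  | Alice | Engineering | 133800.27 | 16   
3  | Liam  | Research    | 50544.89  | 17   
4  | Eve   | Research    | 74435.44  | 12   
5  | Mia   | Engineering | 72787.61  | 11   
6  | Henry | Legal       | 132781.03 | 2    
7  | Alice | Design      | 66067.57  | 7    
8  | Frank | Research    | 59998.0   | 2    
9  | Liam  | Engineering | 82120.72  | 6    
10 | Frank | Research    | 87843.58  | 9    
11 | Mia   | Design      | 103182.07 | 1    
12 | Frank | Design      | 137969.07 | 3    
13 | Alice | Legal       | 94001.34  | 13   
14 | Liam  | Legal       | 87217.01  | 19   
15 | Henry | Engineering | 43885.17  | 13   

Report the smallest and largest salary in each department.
SELECT department, MIN(salary), MAX(salary)
FROM employees
GROUP BY department

Result:
  Design: min=66067.57, max=137969.07
  Engineering: min=43885.17, max=133800.27
  Legal: min=87217.01, max=132781.03
  Research: min=50544.89, max=87843.58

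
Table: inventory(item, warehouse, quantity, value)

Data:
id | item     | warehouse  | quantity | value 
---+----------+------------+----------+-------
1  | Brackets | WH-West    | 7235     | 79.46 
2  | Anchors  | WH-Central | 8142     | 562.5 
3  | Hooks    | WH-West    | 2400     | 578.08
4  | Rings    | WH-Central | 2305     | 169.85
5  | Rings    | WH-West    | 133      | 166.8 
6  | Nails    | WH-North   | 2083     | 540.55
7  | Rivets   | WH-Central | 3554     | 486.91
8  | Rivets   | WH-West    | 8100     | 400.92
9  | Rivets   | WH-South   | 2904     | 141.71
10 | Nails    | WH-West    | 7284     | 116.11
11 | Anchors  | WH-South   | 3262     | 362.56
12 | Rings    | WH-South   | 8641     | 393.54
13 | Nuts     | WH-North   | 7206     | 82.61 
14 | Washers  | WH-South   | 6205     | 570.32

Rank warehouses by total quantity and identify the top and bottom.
SELECT warehouse, SUM(quantity)
FROM inventory
GROUP BY warehouse
ORDER BY SUM(quantity)

All groups:
  WH-North: 9289
  WH-Central: 14001
  WH-South: 21012
  WH-West: 25152

Highest: WH-West (25152)
Lowest: WH-North (9289)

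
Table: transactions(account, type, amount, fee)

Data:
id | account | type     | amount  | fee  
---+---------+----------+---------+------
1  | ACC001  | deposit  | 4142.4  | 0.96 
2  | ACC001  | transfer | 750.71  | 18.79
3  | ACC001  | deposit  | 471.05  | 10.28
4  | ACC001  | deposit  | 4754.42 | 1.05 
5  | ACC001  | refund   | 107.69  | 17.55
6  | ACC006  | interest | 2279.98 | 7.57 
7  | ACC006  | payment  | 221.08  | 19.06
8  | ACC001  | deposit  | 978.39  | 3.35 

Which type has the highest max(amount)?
SELECT type, MAX(amount) as val
FROM transactions
GROUP BY type
ORDER BY val DESC
LIMIT 1

Result: deposit with max(amount) = 4754.42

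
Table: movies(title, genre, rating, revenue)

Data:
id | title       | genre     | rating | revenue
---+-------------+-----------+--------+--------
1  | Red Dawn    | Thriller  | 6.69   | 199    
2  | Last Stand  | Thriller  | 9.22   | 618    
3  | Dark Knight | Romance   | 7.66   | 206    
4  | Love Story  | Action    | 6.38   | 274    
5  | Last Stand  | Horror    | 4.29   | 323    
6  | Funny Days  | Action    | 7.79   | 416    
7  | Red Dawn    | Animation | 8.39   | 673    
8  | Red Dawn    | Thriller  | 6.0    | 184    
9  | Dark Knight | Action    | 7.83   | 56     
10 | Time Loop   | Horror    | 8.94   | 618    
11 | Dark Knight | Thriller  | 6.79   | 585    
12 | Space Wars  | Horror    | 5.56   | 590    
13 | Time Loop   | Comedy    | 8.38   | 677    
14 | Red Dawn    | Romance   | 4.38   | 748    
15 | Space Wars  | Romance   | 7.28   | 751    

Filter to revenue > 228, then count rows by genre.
SELECT genre, COUNT(*)
FROM movies
WHERE revenue > 228
GROUP BY genre

Note: WHERE filters rows before grouping.

Result:
  Action: 2
  Animation: 1
  Comedy: 1
  Horror: 3
  Romance: 2
  Thriller: 2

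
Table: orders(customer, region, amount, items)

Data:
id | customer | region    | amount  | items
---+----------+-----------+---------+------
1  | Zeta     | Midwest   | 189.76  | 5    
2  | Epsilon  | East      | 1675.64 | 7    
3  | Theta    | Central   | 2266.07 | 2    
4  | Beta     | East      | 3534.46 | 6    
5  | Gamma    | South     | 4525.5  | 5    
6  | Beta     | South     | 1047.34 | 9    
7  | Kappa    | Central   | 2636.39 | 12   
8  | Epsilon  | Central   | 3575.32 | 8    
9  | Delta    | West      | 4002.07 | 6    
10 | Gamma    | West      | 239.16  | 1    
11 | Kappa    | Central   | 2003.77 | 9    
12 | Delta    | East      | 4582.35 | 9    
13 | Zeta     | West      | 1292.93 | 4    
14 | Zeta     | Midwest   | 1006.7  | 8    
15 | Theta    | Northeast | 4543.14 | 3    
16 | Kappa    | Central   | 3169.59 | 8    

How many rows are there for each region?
SELECT region, COUNT(*) as count
FROM orders
GROUP BY region

Result:
  Central: 5
  East: 3
  Midwest: 2
  Northeast: 1
  South: 2
  West: 3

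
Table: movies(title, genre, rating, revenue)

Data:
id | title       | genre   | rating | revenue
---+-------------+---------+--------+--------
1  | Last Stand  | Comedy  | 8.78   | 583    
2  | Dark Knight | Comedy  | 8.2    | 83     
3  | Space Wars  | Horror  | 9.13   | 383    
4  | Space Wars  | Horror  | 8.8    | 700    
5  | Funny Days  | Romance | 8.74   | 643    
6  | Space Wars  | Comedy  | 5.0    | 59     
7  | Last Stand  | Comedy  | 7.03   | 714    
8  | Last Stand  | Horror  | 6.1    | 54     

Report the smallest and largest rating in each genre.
SELECT genre, MIN(rating), MAX(rating)
FROM movies
GROUP BY genre

Result:
  Comedy: min=5.00, max=8.78
  Horror: min=6.10, max=9.13
  Romance: min=8.74, max=8.74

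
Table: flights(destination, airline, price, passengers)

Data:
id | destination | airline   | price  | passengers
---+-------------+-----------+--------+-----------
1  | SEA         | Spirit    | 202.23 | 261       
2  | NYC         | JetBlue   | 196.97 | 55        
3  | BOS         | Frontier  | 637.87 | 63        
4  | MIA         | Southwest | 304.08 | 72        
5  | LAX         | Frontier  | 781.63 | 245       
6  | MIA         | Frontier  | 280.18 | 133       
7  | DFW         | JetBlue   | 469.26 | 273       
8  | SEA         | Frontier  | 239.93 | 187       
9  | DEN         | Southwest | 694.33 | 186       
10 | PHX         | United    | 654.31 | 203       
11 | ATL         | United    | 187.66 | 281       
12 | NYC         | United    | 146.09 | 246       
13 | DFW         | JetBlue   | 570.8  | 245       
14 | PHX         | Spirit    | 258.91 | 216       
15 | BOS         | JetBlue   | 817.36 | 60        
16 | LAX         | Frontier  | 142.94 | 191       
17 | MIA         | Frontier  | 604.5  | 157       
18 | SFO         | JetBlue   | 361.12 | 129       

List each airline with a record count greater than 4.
SELECT airline, COUNT(*) as cnt
FROM flights
GROUP BY airline
HAVING COUNT(*) > 4

Result:
  Frontier: 6
  JetBlue: 5

Note: HAVING filters groups after aggregation, WHERE filters rows before.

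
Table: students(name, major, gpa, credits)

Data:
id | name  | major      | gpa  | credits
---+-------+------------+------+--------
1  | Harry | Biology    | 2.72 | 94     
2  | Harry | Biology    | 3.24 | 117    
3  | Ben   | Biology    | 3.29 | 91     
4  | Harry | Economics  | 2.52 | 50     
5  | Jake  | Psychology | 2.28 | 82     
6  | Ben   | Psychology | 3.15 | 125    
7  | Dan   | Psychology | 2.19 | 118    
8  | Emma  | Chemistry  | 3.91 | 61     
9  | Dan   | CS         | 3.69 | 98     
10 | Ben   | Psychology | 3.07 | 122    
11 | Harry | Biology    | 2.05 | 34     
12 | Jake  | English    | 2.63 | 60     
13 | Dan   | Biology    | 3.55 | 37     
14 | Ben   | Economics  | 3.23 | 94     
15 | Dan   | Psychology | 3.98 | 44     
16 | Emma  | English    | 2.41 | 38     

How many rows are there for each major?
SELECT major, COUNT(*) as count
FROM students
GROUP BY major

Result:
  Biology: 5
  CS: 1
  Chemistry: 1
  Economics: 2
  English: 2
  Psychology: 5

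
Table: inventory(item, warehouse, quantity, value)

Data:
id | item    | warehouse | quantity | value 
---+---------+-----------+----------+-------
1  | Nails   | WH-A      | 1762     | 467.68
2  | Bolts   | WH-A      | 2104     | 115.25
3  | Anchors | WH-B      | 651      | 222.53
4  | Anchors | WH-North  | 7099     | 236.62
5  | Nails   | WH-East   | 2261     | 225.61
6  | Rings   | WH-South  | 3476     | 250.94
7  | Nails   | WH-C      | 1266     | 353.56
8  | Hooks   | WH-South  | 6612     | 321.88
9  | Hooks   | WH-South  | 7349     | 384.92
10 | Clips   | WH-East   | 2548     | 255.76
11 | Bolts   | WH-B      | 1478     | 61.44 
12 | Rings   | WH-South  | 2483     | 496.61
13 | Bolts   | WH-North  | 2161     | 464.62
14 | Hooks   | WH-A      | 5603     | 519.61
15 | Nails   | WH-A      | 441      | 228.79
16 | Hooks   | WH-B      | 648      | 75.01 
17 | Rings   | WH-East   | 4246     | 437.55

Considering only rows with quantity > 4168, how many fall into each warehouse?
SELECT warehouse, COUNT(*)
FROM inventory
WHERE quantity > 4168
GROUP BY warehouse

Note: WHERE filters rows before grouping.

Result:
  WH-A: 1
  WH-East: 1
  WH-North: 1
  WH-South: 2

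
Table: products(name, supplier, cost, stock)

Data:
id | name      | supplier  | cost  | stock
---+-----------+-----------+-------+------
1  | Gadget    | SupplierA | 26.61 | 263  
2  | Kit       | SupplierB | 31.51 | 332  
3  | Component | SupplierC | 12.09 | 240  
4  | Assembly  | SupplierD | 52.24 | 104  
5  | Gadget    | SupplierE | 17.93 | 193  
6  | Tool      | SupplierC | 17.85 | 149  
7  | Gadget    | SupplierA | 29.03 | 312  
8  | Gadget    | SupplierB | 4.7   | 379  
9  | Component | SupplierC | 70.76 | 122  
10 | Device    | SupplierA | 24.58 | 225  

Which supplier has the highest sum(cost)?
SELECT supplier, SUM(cost) as val
FROM products
GROUP BY supplier
ORDER BY val DESC
LIMIT 1

Result: SupplierC with sum(cost) = 100.70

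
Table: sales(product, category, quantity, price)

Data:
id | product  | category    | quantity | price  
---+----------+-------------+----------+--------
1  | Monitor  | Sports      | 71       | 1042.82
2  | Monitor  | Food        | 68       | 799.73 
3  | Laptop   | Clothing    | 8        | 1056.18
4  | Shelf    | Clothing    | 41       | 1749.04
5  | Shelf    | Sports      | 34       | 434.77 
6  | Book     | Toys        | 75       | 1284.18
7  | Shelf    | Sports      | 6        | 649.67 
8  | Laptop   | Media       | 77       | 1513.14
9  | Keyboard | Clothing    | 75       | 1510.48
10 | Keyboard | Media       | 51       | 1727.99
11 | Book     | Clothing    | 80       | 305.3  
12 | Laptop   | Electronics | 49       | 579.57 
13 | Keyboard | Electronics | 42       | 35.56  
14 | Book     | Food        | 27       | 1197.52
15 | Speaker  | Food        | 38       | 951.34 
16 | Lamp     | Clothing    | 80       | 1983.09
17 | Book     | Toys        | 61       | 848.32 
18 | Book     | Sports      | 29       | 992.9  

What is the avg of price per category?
SELECT category, AVG(price) as result
FROM sales
GROUP BY category

Result:
  Clothing: 1320.82
  Electronics: 307.57
  Food: 982.86
  Media: 1620.57
  Sports: 780.04
  Toys: 1066.25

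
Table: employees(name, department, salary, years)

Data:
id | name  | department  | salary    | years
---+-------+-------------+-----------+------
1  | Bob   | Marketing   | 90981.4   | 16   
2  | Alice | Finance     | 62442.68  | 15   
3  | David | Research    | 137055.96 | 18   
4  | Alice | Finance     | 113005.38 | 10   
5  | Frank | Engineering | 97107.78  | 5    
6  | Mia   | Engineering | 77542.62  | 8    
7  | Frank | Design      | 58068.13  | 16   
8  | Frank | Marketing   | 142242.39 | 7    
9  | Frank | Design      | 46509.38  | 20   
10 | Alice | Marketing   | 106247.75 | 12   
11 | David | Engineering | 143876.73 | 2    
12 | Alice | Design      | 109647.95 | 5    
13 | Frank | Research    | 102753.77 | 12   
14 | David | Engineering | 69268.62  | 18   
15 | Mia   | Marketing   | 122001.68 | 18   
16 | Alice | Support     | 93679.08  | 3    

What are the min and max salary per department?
SELECT department, MIN(salary), MAX(salary)
FROM employees
GROUP BY department

Result:
  Design: min=46509.38, max=109647.95
  Engineering: min=69268.62, max=143876.73
  Finance: min=62442.68, max=113005.38
  Marketing: min=90981.40, max=142242.39
  Research: min=102753.77, max=137055.96
  Support: min=93679.08, max=93679.08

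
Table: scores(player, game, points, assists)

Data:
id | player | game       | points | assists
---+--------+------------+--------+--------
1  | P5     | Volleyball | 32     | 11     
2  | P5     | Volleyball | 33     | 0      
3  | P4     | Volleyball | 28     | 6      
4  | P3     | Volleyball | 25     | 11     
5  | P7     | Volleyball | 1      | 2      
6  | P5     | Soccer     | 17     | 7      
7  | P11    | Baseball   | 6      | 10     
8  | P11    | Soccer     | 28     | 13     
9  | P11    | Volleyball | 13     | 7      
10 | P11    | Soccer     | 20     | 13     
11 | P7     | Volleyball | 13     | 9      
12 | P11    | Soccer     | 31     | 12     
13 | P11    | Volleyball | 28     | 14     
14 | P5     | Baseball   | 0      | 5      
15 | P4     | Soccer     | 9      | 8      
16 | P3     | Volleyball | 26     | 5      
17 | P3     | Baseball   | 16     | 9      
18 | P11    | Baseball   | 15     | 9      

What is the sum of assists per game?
SELECT game, SUM(assists) as result
FROM scores
GROUP BY game

Result:
  Baseball: 33
  Soccer: 53
  Volleyball: 65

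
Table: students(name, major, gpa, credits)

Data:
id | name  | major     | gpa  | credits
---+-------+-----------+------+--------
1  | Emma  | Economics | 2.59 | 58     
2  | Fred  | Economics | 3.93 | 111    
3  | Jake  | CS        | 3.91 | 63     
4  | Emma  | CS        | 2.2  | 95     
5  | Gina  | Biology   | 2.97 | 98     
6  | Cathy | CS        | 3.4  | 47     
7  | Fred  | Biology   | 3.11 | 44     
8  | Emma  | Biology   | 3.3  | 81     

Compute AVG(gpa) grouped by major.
SELECT major, AVG(gpa) as result
FROM students
GROUP BY major

Result:
  Biology: 3.13
  CS: 3.17
  Economics: 3.26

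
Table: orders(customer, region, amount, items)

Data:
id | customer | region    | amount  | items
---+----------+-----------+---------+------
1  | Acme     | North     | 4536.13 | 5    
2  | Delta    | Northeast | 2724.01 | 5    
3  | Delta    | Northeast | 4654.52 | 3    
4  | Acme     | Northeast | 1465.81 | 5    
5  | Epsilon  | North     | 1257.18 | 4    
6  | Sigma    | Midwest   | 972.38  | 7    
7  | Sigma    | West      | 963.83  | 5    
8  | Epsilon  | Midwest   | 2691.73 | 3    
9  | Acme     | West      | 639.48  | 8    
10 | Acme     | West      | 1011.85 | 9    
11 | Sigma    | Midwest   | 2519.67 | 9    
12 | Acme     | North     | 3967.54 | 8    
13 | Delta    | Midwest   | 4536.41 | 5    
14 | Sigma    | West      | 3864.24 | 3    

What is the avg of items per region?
SELECT region, AVG(items) as result
FROM orders
GROUP BY region

Result:
  Midwest: 6.00
  North: 5.67
  Northeast: 4.33
  West: 6.25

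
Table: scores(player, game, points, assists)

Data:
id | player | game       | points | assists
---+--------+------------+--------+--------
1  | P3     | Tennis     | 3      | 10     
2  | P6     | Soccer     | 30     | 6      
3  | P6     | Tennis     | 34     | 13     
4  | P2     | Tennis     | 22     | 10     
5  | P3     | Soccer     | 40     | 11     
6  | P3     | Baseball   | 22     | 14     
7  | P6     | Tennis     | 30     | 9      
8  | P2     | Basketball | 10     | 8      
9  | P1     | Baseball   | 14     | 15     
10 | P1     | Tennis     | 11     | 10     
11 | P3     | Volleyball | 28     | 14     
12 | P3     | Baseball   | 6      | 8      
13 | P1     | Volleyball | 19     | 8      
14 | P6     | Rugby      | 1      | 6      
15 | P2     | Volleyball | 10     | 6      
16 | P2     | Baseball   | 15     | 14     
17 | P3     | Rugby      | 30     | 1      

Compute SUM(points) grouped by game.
SELECT game, SUM(points) as result
FROM scores
GROUP BY game

Result:
  Baseball: 57
  Basketball: 10
  Rugby: 31
  Soccer: 70
  Tennis: 100
  Volleyball: 57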